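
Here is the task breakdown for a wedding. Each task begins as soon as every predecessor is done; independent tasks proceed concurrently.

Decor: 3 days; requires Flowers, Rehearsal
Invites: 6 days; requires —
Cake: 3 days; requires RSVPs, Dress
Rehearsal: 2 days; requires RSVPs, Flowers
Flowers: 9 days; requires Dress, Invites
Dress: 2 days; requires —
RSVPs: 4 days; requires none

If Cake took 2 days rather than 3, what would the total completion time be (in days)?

As given, the longest chain is Invites→Flowers→Rehearsal→Decor = 6+9+2+3 = 20, so the finish is 20 days.
Cake has 13 days of float (longest path through it is 7).
No other chain overtakes it, so the finish is 20 days.

20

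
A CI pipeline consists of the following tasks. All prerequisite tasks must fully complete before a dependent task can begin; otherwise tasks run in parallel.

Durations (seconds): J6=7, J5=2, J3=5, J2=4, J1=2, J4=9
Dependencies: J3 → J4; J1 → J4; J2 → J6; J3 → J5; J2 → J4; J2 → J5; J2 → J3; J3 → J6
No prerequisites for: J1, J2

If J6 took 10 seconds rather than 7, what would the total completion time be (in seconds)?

19

As given, the longest chain is J2→J3→J4 = 4+5+9 = 18, so the finish is 18 seconds.
J6 has 2 seconds of float (longest path through it is 16).
Now J2→J3→J6 = 4+5+10 = 19 is longest, so the finish becomes 19 seconds.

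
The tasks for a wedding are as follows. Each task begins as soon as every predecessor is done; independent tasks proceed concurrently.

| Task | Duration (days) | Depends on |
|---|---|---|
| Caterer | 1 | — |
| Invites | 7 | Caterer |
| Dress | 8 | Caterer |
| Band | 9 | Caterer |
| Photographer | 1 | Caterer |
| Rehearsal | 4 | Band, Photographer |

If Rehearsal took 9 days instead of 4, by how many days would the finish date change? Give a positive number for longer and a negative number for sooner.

5

Actual critical path: Caterer→Band→Rehearsal = 1+9+4 = 14 ⇒ 14 days.
Rehearsal is on the critical path; changing it to 9 makes that path 19 days.
No other chain overtakes it, so the finish is 19 days.
Change in finish: 19 − 14 = +5 days.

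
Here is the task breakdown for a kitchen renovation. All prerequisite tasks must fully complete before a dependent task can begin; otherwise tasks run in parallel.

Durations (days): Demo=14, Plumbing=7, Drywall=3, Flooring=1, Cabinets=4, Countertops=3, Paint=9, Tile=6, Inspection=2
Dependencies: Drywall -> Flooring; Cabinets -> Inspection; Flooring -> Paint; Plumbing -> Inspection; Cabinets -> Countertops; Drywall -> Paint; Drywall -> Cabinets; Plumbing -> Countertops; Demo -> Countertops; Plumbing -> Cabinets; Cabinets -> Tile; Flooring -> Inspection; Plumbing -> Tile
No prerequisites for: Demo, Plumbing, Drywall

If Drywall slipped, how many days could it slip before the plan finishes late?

Critical path: Demo→Countertops = 14+3 = 17, so the finish is 17 days.
The longest chain containing Drywall totals 13 days.
Float = 17 − 13 = 4.

4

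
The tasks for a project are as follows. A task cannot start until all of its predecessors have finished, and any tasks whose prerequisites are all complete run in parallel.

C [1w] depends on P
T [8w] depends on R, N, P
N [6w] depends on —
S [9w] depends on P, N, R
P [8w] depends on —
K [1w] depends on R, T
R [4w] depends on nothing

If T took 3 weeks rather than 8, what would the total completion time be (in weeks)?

As given, the longest chain is P→T→K = 8+8+1 = 17, so the finish is 17 weeks.
Since T is critical, the -5 change carries straight to that chain (now 12 weeks).
Now P→S = 8+9 = 17 is longest, so the finish becomes 17 weeks.

17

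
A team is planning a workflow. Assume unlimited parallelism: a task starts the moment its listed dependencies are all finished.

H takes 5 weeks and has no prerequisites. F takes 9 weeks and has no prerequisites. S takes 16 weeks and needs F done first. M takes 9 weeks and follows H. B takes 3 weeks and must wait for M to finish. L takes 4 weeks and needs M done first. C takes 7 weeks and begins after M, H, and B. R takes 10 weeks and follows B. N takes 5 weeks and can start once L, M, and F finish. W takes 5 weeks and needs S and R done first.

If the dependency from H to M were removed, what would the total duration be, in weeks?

With the dependency in place, H→M→B→R→W = 5+9+3+10+5 = 32 sets the finish at 32 weeks.
Without H→M, M's earliest start moves from 5 to 0.
New critical path: F→S→W = 9+16+5 = 30 ⇒ 30 weeks.

30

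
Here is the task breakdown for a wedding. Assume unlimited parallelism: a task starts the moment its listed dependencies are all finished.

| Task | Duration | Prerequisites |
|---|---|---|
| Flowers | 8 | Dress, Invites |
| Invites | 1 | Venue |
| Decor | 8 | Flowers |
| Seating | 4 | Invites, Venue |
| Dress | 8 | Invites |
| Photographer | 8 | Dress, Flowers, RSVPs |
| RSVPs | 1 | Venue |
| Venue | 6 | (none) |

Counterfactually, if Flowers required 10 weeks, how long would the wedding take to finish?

33

As given, the longest chain is Venue→Invites→Dress→Flowers→Photographer = 6+1+8+8+8 = 31, so the finish is 31 weeks.
Flowers is on the critical path; changing it to 10 makes that path 33 weeks.
That remains the longest chain; total 33 weeks.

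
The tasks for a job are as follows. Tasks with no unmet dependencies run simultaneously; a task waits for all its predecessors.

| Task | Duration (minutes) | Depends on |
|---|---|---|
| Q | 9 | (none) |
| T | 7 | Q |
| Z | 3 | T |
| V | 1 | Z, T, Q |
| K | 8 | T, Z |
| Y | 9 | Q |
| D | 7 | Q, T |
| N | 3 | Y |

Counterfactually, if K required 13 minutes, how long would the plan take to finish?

Actual critical path: Q→T→Z→K = 9+7+3+8 = 27 ⇒ 27 minutes.
K lies on that path, so at 13 minutes the path becomes 32 minutes.
No other chain overtakes it, so the finish is 32 minutes.

32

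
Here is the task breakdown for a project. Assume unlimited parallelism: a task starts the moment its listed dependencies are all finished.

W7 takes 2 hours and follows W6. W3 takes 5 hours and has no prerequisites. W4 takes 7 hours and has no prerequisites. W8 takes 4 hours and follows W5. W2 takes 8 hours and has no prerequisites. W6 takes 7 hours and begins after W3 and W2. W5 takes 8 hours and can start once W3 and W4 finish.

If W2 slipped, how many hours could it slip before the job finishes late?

The longest chain is W4→W5→W8 = 7+8+4 = 19; overall finish 19 hours.
The longest chain containing W2 totals 17 hours.
So W2 can slip 10 − 8 = 2 hours.

2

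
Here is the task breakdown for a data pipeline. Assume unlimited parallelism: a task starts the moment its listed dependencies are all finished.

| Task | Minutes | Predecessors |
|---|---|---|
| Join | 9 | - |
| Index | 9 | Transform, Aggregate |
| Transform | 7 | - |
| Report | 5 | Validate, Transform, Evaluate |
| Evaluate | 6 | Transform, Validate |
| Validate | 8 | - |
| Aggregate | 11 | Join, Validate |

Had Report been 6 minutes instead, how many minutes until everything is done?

29

Actual critical path: Join→Aggregate→Index = 9+11+9 = 29 ⇒ 29 minutes.
Report has 10 minutes of float (longest path through it is 19).
The critical path is still Join→Aggregate→Index; finish is now 29 minutes.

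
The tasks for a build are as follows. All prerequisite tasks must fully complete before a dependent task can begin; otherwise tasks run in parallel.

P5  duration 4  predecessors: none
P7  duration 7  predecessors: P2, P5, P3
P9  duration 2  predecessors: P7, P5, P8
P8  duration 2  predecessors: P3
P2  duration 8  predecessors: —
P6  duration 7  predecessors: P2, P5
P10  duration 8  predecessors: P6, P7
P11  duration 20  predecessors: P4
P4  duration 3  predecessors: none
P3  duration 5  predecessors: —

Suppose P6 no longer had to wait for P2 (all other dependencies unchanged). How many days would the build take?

23

Original critical path: P2→P6→P10 = 8+7+8 = 23 ⇒ 23 days.
Without P2→P6, P6's earliest start moves from 8 to 4.
New critical path: P2→P7→P10 = 8+7+8 = 23 ⇒ 23 days.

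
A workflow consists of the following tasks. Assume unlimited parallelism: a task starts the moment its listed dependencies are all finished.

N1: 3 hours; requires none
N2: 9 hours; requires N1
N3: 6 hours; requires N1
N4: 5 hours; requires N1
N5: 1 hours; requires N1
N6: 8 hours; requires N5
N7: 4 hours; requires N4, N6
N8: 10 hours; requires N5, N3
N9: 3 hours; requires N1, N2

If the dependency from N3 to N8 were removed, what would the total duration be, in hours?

Before: longest chain N1→N3→N8 = 3+6+10 = 19, finish 19.
Without N3→N8, N8's earliest start moves from 9 to 4.
The longest chain is now N1→N5→N6→N7 = 3+1+8+4 = 16, so the project takes 16 hours.

16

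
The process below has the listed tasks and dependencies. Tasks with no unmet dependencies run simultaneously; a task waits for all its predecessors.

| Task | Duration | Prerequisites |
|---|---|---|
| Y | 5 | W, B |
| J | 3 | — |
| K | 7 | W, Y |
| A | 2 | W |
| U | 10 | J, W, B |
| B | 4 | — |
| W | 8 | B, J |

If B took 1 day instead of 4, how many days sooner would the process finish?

1

Critical path before the change: B→W→Y→K = 4+8+5+7 = 24 giving 24 days.
B lies on that path, so at 1 day the path becomes 21 days.
The binding chain switches to J→W→Y→K = 3+8+5+7 = 23; finish 23 days.
Change in finish: 23 − 24 = -1 days.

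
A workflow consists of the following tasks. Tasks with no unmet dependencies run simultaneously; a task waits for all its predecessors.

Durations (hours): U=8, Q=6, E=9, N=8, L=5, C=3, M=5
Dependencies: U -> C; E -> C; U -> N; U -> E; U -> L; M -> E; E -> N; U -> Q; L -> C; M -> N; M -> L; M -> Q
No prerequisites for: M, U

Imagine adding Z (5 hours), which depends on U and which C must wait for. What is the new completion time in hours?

Originally the job takes 25 hours.
With Z inserted, C now waits for max(L, U, E, Z).
New critical path: U→E→N = 8+9+8 = 25 ⇒ 25 hours.

25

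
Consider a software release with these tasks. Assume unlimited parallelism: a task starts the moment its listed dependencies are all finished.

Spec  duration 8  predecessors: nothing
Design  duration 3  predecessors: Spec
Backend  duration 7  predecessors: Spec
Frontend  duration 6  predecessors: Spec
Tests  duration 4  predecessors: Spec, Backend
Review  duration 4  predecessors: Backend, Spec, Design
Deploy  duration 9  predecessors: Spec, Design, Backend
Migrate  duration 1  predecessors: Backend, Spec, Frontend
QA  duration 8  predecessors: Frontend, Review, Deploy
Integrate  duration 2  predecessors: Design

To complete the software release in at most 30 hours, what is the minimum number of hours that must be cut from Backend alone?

2

Current finish: 32 hours; target: 30.
Backend is on every critical path, so each hour cut from Backend cuts the finish by one (this holds down to a finish of 28).
Need 32 − 30 = 2 hours off Backend → Backend becomes 5 hours, finish becomes 30.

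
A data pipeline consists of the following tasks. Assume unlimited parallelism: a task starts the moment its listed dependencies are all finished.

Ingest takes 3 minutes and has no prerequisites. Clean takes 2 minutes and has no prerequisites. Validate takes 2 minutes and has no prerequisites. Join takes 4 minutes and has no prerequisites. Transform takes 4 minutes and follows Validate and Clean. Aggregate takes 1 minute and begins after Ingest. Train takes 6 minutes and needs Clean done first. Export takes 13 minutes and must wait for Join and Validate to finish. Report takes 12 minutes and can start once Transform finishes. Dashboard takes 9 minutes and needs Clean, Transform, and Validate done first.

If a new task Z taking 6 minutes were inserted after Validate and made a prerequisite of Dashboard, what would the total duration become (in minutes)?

Originally the data pipeline takes 18 minutes.
With Z inserted, Dashboard now waits for max(Clean, Transform, Validate, Z).
New critical path: Clean→Transform→Report = 2+4+12 = 18 ⇒ 18 minutes.

18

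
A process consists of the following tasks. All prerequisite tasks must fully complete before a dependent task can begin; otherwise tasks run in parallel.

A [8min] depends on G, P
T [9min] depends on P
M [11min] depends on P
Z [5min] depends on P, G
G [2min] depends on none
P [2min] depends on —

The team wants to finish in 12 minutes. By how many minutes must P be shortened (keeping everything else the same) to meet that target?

Current finish: 13 minutes; target: 12.
P is on every critical path, so each minute cut from P cuts the finish by one (this holds down to a finish of 12).
Need 13 − 12 = 1 minute off P → P becomes 1 minute, finish becomes 12.

1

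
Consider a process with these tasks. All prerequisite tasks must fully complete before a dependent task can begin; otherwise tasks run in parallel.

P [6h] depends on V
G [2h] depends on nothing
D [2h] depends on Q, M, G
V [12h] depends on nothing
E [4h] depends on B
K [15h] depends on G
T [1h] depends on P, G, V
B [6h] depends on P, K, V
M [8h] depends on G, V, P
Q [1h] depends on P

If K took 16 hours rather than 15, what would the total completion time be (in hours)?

As given, the longest chain is V→P→B→E = 12+6+6+4 = 28, so the finish is 28 hours.
K is off the critical path — its longest chain is 27 hours, giving 1 of slack.
That remains the longest chain; total 28 hours.

28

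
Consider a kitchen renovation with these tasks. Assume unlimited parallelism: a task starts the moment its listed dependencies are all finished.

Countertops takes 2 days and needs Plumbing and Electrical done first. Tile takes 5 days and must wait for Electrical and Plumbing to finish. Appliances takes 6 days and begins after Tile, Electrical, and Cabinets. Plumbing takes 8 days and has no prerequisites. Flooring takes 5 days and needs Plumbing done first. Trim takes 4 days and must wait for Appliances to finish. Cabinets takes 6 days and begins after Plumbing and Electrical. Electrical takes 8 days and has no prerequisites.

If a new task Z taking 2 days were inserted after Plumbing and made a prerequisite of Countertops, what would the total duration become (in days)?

Originally the plan takes 24 days.
With Z inserted, Countertops now waits for max(Plumbing, Electrical, Z).
New critical path: Plumbing→Cabinets→Appliances→Trim = 8+6+6+4 = 24 ⇒ 24 days.

24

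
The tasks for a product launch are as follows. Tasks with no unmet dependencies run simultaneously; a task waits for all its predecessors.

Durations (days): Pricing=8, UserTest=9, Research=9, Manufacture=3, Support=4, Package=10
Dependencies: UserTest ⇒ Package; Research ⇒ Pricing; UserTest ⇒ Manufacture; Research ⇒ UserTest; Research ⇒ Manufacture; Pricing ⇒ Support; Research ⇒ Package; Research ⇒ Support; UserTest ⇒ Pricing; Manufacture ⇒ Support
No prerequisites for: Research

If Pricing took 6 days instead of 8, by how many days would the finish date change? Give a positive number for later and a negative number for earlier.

Critical path before the change: Research→UserTest→Pricing→Support = 9+9+8+4 = 30 giving 30 days.
Pricing is on the critical path; changing it to 6 makes that path 28 days.
New critical path: Research→UserTest→Package = 9+9+10 = 28 ⇒ 28 days.
Change in finish: 28 − 30 = -2 days.

-2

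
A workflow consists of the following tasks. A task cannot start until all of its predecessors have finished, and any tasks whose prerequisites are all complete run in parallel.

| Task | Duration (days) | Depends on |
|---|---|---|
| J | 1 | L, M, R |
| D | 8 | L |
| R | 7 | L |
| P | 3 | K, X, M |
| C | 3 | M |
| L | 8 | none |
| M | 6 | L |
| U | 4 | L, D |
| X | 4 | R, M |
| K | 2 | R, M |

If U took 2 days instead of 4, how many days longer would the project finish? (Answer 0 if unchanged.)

Actual critical path: L→R→X→P = 8+7+4+3 = 22 ⇒ 22 days.
U has 2 days of float (longest path through it is 20).
The critical path is still L→R→X→P; finish is now 22 days.
Change in finish: 22 − 22 = +0 days.

0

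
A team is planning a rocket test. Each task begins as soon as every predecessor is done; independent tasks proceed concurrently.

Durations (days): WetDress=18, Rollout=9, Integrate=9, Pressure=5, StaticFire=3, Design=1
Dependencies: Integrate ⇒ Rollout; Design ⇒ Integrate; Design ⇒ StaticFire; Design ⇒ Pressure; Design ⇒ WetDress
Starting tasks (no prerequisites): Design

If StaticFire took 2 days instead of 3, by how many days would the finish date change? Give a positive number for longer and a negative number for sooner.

0

Baseline: Design→WetDress = 1+18 = 19 → 19 days.
StaticFire is off the critical path — its longest chain is 4 days, giving 15 of slack.
The critical path is still Design→WetDress; finish is now 19 days.
Change in finish: 19 − 19 = +0 days.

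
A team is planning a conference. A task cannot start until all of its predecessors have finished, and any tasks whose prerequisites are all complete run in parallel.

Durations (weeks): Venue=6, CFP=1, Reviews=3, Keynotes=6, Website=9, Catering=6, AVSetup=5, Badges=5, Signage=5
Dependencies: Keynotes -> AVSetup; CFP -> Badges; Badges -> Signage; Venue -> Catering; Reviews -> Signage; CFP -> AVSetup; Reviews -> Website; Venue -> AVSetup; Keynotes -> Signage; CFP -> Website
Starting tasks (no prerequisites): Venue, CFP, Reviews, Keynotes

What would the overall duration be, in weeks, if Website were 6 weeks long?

Baseline: Reviews→Website = 3+9 = 12 → 12 weeks.
Since Website is critical, the -3 change carries straight to that chain (now 9 weeks).
New critical path: Venue→Catering = 6+6 = 12 ⇒ 12 weeks.

12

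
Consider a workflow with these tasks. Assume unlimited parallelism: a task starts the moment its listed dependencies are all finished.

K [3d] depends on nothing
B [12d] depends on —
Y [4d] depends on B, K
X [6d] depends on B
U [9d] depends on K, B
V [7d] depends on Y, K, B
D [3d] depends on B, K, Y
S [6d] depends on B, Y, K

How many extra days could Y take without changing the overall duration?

The longest chain is B→Y→V = 12+4+7 = 23; overall finish 23 days.
Y finishes as early as 16 and must finish by 16.
Float = 23 − 23 = 0.

0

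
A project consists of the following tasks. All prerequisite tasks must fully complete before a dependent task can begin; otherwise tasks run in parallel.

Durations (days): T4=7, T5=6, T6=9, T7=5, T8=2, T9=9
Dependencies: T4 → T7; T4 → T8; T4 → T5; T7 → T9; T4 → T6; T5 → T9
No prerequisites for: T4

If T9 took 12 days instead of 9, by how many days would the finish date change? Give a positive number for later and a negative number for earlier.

Actual critical path: T4→T5→T9 = 7+6+9 = 22 ⇒ 22 days.
T9 is on the critical path; changing it to 12 makes that path 25 days.
The critical path is still T4→T5→T9; finish is now 25 days.
Change in finish: 25 − 22 = +3 days.

3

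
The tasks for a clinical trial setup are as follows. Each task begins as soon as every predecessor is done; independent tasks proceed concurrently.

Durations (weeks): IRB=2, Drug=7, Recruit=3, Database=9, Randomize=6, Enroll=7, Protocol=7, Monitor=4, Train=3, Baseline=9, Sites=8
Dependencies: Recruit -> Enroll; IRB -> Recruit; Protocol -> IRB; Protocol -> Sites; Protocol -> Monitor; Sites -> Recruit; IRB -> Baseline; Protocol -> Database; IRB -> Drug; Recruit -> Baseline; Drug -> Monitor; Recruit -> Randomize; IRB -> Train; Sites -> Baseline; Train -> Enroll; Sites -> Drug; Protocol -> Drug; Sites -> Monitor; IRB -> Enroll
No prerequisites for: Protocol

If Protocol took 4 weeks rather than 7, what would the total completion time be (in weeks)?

Critical path before the change: Protocol→Sites→Recruit→Baseline = 7+8+3+9 = 27 giving 27 weeks.
Protocol lies on that path, so at 4 weeks the path becomes 24 weeks.
No other chain overtakes it, so the finish is 24 weeks.

24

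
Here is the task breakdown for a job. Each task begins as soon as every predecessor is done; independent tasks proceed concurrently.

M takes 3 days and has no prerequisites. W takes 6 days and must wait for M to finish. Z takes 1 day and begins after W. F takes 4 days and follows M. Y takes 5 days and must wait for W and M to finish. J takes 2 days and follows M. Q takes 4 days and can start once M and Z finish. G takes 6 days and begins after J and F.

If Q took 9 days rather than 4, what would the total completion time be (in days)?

19

As given, the longest chain is M→W→Z→Q = 3+6+1+4 = 14, so the finish is 14 days.
Since Q is critical, the +5 change carries straight to that chain (now 19 days).
The critical path is still M→W→Z→Q; finish is now 19 days.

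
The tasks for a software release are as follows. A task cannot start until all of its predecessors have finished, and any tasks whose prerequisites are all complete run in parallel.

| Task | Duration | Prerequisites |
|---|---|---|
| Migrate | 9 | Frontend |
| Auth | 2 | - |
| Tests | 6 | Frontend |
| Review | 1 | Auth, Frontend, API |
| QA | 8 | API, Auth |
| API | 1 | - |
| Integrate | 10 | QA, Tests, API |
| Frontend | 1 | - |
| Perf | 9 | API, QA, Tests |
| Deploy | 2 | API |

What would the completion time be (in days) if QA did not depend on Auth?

19

With the dependency in place, Auth→QA→Integrate = 2+8+10 = 20 sets the finish at 20 days.
Without Auth→QA, QA's earliest start moves from 2 to 1.
New critical path: API→QA→Integrate = 1+8+10 = 19 ⇒ 19 days.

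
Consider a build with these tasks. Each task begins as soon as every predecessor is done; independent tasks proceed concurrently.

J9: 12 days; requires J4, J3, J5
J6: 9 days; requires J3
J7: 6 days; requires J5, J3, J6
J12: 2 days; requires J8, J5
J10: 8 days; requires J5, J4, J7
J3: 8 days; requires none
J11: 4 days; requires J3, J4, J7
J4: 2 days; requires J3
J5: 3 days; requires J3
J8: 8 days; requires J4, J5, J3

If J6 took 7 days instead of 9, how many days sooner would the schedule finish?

Critical path before the change: J3→J6→J7→J10 = 8+9+6+8 = 31 giving 31 days.
Since J6 is critical, the -2 change carries straight to that chain (now 29 days).
No other chain overtakes it, so the finish is 29 days.
Change in finish: 29 − 31 = -2 days.

2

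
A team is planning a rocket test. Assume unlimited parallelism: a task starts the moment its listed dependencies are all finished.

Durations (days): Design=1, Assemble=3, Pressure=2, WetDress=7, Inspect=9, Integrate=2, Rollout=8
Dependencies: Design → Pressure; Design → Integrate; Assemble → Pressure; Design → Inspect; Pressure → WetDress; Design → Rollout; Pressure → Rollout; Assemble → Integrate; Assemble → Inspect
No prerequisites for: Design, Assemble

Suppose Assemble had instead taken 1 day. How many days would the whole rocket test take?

11

Actual critical path: Assemble→Pressure→Rollout = 3+2+8 = 13 ⇒ 13 days.
Assemble is on the critical path; changing it to 1 makes that path 11 days.
The binding chain switches to Design→Pressure→Rollout = 1+2+8 = 11; finish 11 days.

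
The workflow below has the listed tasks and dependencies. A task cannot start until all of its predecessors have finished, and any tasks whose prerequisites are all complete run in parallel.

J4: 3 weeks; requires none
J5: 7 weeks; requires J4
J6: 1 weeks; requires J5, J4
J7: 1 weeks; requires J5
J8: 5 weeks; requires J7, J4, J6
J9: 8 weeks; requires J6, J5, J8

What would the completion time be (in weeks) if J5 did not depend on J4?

21

Before: longest chain J4→J5→J6→J8→J9 = 3+7+1+5+8 = 24, finish 24.
Without J4→J5, J5's earliest start moves from 3 to 0.
After: J5→J6→J8→J9 = 7+1+5+8 = 21 → 21 weeks.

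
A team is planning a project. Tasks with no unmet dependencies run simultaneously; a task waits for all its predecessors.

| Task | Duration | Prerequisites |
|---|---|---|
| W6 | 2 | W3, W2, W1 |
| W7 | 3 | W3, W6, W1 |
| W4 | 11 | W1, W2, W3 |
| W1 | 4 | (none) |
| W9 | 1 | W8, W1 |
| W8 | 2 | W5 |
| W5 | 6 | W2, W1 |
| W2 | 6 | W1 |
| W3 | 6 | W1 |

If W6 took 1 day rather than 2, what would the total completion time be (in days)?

21

The binding path is W1→W2→W4 = 4+6+11 = 21; finish at 21 days.
The longest path through W6 is only 15 days, so W6 has float 6.
No other chain overtakes it, so the finish is 21 days.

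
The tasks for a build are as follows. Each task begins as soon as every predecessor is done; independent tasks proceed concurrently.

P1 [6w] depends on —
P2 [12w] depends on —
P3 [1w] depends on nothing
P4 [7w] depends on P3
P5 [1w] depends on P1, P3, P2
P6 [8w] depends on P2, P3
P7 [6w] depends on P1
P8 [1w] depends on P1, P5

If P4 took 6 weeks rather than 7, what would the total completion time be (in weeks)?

20

The binding path is P2→P6 = 12+8 = 20; finish at 20 weeks.
P4 has 12 weeks of float (longest path through it is 8).
The critical path is still P2→P6; finish is now 20 weeks.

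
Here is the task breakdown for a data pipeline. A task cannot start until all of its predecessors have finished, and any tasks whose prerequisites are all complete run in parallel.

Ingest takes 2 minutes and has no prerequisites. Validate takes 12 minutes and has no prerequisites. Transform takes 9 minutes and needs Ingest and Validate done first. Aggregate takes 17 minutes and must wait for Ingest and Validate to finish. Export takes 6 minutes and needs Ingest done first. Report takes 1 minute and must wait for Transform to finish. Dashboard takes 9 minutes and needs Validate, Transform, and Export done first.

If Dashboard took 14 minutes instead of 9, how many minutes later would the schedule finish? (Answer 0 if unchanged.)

Baseline: Validate→Transform→Dashboard = 12+9+9 = 30 → 30 minutes.
Dashboard lies on that path, so at 14 minutes the path becomes 35 minutes.
That remains the longest chain; total 35 minutes.
Change in finish: 35 − 30 = +5 minutes.

5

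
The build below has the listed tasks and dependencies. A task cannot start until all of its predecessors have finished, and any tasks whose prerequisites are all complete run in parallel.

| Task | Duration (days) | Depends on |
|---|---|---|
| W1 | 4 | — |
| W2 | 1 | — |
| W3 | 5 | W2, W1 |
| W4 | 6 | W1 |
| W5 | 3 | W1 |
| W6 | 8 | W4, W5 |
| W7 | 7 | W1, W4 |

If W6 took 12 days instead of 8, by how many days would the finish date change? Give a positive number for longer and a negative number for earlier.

The binding path is W1→W4→W6 = 4+6+8 = 18; finish at 18 days.
Since W6 is critical, the +4 change carries straight to that chain (now 22 days).
No other chain overtakes it, so the finish is 22 days.
Change in finish: 22 − 18 = +4 days.

4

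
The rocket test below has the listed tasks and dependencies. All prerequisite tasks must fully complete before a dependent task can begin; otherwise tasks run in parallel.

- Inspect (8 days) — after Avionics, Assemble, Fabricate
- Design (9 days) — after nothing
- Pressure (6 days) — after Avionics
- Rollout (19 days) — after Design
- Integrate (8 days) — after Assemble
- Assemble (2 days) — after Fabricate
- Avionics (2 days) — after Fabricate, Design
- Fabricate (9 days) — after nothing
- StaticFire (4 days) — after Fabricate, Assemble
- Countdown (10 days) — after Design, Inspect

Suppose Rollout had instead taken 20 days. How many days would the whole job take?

Baseline: Design→Avionics→Inspect→Countdown = 9+2+8+10 = 29 → 29 days.
The longest path through Rollout is only 28 days, so Rollout has float 1.
That remains the longest chain; total 29 days.

29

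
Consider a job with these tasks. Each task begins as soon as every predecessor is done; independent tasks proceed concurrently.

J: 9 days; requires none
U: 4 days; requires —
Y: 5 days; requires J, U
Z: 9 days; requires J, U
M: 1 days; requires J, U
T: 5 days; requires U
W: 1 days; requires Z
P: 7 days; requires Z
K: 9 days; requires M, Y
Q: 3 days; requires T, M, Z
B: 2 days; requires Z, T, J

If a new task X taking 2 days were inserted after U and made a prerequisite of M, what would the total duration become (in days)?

Originally the job takes 25 days.
With X inserted, M now waits for max(J, U, X).
New critical path: J→Z→P = 9+9+7 = 25 ⇒ 25 days.

25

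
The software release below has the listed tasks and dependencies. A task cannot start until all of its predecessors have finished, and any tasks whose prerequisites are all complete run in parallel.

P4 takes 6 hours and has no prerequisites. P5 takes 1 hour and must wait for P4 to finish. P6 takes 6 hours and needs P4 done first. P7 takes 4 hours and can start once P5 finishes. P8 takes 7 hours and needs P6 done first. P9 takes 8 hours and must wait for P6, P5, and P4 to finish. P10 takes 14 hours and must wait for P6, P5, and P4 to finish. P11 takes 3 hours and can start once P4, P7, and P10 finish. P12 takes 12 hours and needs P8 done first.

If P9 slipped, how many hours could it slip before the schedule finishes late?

11

Critical path: P4→P6→P8→P12 = 6+6+7+12 = 31, so the finish is 31 hours.
Longest path through P9: 20 hours (earliest finish 20, latest finish 31).
Float = 31 − 20 = 11.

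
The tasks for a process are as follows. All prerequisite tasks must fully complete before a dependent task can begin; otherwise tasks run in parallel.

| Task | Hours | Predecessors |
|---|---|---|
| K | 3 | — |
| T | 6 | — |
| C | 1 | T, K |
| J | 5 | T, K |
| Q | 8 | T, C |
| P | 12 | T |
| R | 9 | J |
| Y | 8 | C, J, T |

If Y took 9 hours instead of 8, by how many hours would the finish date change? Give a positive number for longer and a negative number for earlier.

0

Actual critical path: T→J→R = 6+5+9 = 20 ⇒ 20 hours.
Y is off the critical path — its longest chain is 19 hours, giving 1 of slack.
That remains the longest chain; total 20 hours.
Change in finish: 20 − 20 = +0 hours.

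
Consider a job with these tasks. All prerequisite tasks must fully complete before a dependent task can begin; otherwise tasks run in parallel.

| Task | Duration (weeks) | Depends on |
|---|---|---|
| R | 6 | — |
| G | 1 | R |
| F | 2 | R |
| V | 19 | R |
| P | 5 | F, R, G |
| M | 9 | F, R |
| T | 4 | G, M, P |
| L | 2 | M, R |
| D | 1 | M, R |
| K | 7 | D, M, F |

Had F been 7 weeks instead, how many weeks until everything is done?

The binding path is R→F→M→D→K = 6+2+9+1+7 = 25; finish at 25 weeks.
F is on the critical path; changing it to 7 makes that path 30 weeks.
The critical path is still R→F→M→D→K; finish is now 30 weeks.

30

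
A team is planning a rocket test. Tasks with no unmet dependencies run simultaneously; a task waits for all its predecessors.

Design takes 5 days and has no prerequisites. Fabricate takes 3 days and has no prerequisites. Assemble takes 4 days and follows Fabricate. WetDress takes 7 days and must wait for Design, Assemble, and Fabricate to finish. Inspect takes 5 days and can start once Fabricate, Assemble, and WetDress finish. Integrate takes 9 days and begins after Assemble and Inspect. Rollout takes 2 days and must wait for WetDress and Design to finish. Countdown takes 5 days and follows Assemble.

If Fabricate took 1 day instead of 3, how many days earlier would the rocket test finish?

2

Critical path before the change: Fabricate→Assemble→WetDress→Inspect→Integrate = 3+4+7+5+9 = 28 giving 28 days.
Since Fabricate is critical, the -2 change carries straight to that chain (now 26 days).
The binding chain switches to Design→WetDress→Inspect→Integrate = 5+7+5+9 = 26; finish 26 days.
Change in finish: 26 − 28 = -2 days.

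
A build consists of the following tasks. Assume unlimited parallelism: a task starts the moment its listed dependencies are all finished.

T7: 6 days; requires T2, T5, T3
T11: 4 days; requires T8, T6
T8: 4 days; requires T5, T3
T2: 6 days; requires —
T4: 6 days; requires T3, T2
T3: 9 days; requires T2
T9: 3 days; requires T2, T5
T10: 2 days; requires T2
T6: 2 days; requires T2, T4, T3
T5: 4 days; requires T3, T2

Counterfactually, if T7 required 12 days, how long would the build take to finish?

Baseline: T2→T3→T4→T6→T11 = 6+9+6+2+4 = 27 → 27 days.
T7 has 2 days of float (longest path through it is 25).
The binding chain switches to T2→T3→T5→T7 = 6+9+4+12 = 31; finish 31 days.

31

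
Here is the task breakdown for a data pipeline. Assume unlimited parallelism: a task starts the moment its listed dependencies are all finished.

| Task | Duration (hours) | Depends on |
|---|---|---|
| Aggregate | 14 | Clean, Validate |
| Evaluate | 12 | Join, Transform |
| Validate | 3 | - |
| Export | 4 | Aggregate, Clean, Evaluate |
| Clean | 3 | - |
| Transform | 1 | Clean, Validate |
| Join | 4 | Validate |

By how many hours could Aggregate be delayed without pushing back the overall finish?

Critical path: Validate→Join→Evaluate→Export = 3+4+12+4 = 23, so the finish is 23 hours.
Aggregate finishes as early as 17 and must finish by 19.
Slack of Aggregate = 5 − 3 = 2 hours.

2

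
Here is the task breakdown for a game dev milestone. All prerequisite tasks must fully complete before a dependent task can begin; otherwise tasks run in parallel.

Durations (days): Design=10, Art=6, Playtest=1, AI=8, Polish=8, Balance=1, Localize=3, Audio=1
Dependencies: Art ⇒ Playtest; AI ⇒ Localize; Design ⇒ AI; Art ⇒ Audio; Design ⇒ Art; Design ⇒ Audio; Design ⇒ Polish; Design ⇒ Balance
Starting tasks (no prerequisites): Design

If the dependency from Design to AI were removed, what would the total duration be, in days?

18

Original critical path: Design→AI→Localize = 10+8+3 = 21 ⇒ 21 days.
Without Design→AI, AI's earliest start moves from 10 to 0.
After: Design→Polish = 10+8 = 18 → 18 days.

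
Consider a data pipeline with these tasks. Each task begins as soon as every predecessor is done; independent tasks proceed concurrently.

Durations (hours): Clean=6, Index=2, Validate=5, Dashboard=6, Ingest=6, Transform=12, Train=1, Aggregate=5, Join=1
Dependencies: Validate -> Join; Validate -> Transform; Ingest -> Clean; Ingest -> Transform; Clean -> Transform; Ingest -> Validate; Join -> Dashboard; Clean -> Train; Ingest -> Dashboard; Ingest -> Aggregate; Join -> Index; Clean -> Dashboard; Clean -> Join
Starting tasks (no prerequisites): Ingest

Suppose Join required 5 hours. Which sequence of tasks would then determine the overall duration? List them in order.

Ingest, Clean, Transform

The binding path is Ingest→Clean→Transform = 6+6+12 = 24; finish at 24 hours.
The longest path through Join is only 19 hours, so Join has float 5.
No other chain overtakes it, so the finish is 24 hours.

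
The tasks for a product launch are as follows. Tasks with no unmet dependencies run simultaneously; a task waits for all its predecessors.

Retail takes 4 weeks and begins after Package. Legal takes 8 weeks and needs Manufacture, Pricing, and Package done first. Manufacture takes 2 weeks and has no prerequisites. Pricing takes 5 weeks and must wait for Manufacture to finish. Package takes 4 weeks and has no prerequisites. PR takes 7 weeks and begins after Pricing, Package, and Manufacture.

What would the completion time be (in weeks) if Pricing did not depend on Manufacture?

Original critical path: Manufacture→Pricing→Legal = 2+5+8 = 15 ⇒ 15 weeks.
Without Manufacture→Pricing, Pricing's earliest start moves from 2 to 0.
New critical path: Pricing→Legal = 5+8 = 13 ⇒ 13 weeks.

13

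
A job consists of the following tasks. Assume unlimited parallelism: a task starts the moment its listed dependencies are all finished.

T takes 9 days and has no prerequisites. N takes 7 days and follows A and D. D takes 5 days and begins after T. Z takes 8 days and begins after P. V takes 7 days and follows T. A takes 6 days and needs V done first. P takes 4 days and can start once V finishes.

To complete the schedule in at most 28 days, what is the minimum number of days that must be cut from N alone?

1

Current finish: 29 days; target: 28.
N is on every critical path, so each day cut from N cuts the finish by one (this holds down to a finish of 28).
Need 29 − 28 = 1 day off N → N becomes 6 days, finish becomes 28.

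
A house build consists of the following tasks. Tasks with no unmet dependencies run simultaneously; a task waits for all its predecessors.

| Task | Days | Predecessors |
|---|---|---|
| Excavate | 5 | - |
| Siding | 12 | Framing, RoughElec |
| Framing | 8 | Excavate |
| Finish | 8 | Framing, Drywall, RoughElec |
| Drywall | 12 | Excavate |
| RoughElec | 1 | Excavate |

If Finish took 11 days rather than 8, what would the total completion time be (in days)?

28

Baseline: Excavate→Drywall→Finish = 5+12+8 = 25 → 25 days.
Finish lies on that path, so at 11 days the path becomes 28 days.
The critical path is still Excavate→Drywall→Finish; finish is now 28 days.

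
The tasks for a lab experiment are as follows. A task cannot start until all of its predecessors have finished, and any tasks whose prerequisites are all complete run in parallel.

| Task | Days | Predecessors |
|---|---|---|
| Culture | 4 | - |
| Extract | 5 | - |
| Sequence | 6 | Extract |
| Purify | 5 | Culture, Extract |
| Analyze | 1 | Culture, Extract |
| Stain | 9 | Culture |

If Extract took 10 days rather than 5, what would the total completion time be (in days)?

As given, the longest chain is Culture→Stain = 4+9 = 13, so the finish is 13 days.
Extract has 2 days of float (longest path through it is 11).
Now Extract→Sequence = 10+6 = 16 is longest, so the finish becomes 16 days.

16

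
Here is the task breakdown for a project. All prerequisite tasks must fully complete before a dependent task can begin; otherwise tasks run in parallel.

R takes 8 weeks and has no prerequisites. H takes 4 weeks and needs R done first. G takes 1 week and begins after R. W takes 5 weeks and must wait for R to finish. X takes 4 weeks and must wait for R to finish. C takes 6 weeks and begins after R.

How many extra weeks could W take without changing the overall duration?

1

R→C = 8+6 = 14 sets the makespan at 14 weeks.
Longest path through W: 13 weeks (earliest finish 13, latest finish 14).
So W can slip 14 − 13 = 1 week.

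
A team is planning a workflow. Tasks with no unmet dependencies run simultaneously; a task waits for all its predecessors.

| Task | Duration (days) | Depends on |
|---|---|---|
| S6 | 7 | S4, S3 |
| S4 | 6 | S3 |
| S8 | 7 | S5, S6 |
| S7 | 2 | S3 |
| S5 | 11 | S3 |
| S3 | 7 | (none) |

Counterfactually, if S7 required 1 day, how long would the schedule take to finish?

Baseline: S3→S4→S6→S8 = 7+6+7+7 = 27 → 27 days.
S7 has 18 days of float (longest path through it is 9).
That remains the longest chain; total 27 days.

27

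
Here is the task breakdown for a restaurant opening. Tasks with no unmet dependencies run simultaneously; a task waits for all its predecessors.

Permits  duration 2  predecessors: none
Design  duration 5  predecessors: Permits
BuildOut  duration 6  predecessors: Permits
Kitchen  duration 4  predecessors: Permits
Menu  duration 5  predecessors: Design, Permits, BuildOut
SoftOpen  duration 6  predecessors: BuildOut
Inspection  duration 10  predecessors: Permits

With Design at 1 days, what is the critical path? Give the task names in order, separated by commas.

Baseline: Permits→BuildOut→SoftOpen = 2+6+6 = 14 → 14 days.
Design is off the critical path — its longest chain is 12 days, giving 2 of slack.
The critical path is still Permits→BuildOut→SoftOpen; finish is now 14 days.

Permits, BuildOut, SoftOpen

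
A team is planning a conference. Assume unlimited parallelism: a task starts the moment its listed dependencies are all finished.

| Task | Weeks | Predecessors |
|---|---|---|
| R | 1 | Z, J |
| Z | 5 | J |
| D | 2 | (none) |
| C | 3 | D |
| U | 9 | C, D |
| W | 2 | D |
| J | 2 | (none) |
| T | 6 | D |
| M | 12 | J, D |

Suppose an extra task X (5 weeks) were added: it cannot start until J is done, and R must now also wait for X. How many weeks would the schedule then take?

14

Originally the schedule takes 14 weeks.
With X inserted, R now waits for max(Z, J, X).
New critical path: J→M = 2+12 = 14 ⇒ 14 weeks.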